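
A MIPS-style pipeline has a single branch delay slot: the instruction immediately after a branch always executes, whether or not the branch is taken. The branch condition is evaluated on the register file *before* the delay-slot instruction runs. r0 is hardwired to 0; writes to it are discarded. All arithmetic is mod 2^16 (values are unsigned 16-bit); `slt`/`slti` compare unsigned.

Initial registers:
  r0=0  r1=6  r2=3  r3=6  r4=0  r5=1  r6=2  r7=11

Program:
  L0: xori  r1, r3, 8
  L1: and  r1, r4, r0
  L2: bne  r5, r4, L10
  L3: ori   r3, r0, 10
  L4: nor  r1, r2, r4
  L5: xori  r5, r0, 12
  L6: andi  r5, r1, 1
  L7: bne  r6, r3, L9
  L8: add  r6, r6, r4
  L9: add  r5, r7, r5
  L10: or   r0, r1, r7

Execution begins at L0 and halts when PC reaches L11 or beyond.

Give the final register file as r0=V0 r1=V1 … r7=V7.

r0=0 r1=0 r2=3 r3=10 r4=0 r5=1 r6=2 r7=11

PC=0  xori  r1, r3, 8        | r0=0 r1=14 r2=3 r3=6 r4=0 r5=1 r6=2 r7=11
PC=1  and  r1, r4, r0        | r0=0 r1=0 r2=3 r3=6 r4=0 r5=1 r6=2 r7=11
PC=2  bne  r5, r4, L10       | r0=0 r1=0 r2=3 r3=6 r4=0 r5=1 r6=2 r7=11  [TAKEN]
PC=3  ori   r3, r0, 10       | r0=0 r1=0 r2=3 r3=10 r4=0 r5=1 r6=2 r7=11
PC=10 or   r0, r1, r7        | r0=0 r1=0 r2=3 r3=10 r4=0 r5=1 r6=2 r7=11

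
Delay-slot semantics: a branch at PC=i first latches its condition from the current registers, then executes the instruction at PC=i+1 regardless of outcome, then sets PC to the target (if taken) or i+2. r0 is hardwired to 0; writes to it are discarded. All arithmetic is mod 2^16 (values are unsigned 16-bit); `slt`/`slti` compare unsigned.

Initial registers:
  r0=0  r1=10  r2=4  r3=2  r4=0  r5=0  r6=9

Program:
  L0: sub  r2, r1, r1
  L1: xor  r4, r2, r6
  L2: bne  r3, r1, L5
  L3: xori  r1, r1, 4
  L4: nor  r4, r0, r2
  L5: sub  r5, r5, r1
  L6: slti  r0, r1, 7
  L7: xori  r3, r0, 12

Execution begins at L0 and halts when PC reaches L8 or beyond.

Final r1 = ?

14

#0 sub  r2, r1, r1 ; 0/10/0/2/0/0/9
#1 xor  r4, r2, r6 ; 0/10/0/2/9/0/9
#2 bne  r3, r1, L5 ; 0/10/0/2/9/0/9 ; →target
#3 xori  r1, r1, 4 ; 0/14/0/2/9/0/9
#5 sub  r5, r5, r1 ; 0/14/0/2/9/65522/9
#6 slti  r0, r1, 7 ; 0/14/0/2/9/65522/9
#7 xori  r3, r0, 12 ; 0/14/0/12/9/65522/9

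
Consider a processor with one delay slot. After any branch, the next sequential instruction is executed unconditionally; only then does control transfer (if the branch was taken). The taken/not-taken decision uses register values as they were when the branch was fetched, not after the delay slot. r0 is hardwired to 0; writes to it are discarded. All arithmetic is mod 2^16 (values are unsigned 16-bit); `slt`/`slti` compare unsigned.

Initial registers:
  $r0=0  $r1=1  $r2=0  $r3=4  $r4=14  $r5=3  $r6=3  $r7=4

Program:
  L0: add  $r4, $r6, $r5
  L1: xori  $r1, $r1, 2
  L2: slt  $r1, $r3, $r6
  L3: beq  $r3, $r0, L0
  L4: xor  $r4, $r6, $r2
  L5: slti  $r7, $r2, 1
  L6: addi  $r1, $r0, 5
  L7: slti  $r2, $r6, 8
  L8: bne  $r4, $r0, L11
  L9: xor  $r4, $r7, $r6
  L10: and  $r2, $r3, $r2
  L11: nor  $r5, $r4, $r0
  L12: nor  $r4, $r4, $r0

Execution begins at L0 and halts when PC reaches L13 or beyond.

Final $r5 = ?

[0] add  $r4, $r6, $r5  →  {$r0:0, $r1:1, $r2:0, $r3:4, $r4:6, $r5:3, $r6:3, $r7:4}
[1] xori  $r1, $r1, 2  →  {$r0:0, $r1:3, $r2:0, $r3:4, $r4:6, $r5:3, $r6:3, $r7:4}
[2] slt  $r1, $r3, $r6  →  {$r0:0, $r1:0, $r2:0, $r3:4, $r4:6, $r5:3, $r6:3, $r7:4}
[3] beq  $r3, $r0, L0  →  {$r0:0, $r1:0, $r2:0, $r3:4, $r4:6, $r5:3, $r6:3, $r7:4}  ⟨branch fallthrough⟩
[4] xor  $r4, $r6, $r2  →  {$r0:0, $r1:0, $r2:0, $r3:4, $r4:3, $r5:3, $r6:3, $r7:4}
[5] slti  $r7, $r2, 1  →  {$r0:0, $r1:0, $r2:0, $r3:4, $r4:3, $r5:3, $r6:3, $r7:1}
[6] addi  $r1, $r0, 5  →  {$r0:0, $r1:5, $r2:0, $r3:4, $r4:3, $r5:3, $r6:3, $r7:1}
[7] slti  $r2, $r6, 8  →  {$r0:0, $r1:5, $r2:1, $r3:4, $r4:3, $r5:3, $r6:3, $r7:1}
[8] bne  $r4, $r0, L11  →  {$r0:0, $r1:5, $r2:1, $r3:4, $r4:3, $r5:3, $r6:3, $r7:1}  ⟨branch taken⟩
[9] xor  $r4, $r7, $r6  →  {$r0:0, $r1:5, $r2:1, $r3:4, $r4:2, $r5:3, $r6:3, $r7:1}
[11] nor  $r5, $r4, $r0  →  {$r0:0, $r1:5, $r2:1, $r3:4, $r4:2, $r5:65533, $r6:3, $r7:1}
[12] nor  $r4, $r4, $r0  →  {$r0:0, $r1:5, $r2:1, $r3:4, $r4:65533, $r5:65533, $r6:3, $r7:1}

65533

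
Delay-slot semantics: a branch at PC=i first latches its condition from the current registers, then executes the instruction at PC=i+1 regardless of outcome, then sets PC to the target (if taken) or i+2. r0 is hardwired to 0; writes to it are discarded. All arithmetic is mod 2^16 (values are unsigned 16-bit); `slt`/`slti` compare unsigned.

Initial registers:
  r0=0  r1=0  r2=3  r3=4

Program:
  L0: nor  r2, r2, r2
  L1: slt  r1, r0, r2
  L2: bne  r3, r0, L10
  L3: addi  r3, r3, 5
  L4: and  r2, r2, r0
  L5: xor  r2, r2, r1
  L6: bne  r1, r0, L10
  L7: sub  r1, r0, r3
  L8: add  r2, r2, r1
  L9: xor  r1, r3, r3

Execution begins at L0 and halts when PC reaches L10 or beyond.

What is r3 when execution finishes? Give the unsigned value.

9

[0] nor  r2, r2, r2  →  {r0:0, r1:0, r2:65532, r3:4}
[1] slt  r1, r0, r2  →  {r0:0, r1:1, r2:65532, r3:4}
[2] bne  r3, r0, L10  →  {r0:0, r1:1, r2:65532, r3:4}  ⟨branch taken⟩
[3] addi  r3, r3, 5  →  {r0:0, r1:1, r2:65532, r3:9}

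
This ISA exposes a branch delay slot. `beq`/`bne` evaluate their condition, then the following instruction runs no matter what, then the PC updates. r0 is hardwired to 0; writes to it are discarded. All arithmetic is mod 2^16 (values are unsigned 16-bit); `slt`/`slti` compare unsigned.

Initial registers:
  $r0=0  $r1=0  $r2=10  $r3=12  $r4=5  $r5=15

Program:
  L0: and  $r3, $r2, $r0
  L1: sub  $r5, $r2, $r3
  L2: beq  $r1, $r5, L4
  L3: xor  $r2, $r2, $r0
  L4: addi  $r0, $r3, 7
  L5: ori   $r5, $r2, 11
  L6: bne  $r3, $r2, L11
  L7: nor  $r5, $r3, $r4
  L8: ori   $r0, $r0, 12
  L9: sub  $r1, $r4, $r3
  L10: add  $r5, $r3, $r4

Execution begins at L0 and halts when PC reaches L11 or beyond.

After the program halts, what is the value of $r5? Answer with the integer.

PC=0  and  $r3, $r2, $r0     | $r0=0 $r1=0 $r2=10 $r3=0 $r4=5 $r5=15
PC=1  sub  $r5, $r2, $r3     | $r0=0 $r1=0 $r2=10 $r3=0 $r4=5 $r5=10
PC=2  beq  $r1, $r5, L4      | $r0=0 $r1=0 $r2=10 $r3=0 $r4=5 $r5=10  [not taken]
PC=3  xor  $r2, $r2, $r0     | $r0=0 $r1=0 $r2=10 $r3=0 $r4=5 $r5=10
PC=4  addi  $r0, $r3, 7      | $r0=0 $r1=0 $r2=10 $r3=0 $r4=5 $r5=10
PC=5  ori   $r5, $r2, 11     | $r0=0 $r1=0 $r2=10 $r3=0 $r4=5 $r5=11
PC=6  bne  $r3, $r2, L11     | $r0=0 $r1=0 $r2=10 $r3=0 $r4=5 $r5=11  [TAKEN]
PC=7  nor  $r5, $r3, $r4     | $r0=0 $r1=0 $r2=10 $r3=0 $r4=5 $r5=65530

65530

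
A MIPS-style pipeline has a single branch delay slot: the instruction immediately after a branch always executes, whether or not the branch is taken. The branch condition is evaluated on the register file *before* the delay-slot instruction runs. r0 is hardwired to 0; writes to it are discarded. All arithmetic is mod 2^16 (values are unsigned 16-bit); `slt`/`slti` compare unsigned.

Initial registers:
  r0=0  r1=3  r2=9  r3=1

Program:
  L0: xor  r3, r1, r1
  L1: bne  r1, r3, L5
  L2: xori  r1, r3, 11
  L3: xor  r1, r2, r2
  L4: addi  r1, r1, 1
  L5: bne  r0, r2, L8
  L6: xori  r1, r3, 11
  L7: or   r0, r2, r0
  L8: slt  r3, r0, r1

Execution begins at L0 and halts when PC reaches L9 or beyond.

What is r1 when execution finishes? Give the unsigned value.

#0 xor  r3, r1, r1 ; 0/3/9/0
#1 bne  r1, r3, L5 ; 0/3/9/0 ; →target
#2 xori  r1, r3, 11 ; 0/11/9/0
#5 bne  r0, r2, L8 ; 0/11/9/0 ; →target
#6 xori  r1, r3, 11 ; 0/11/9/0
#8 slt  r3, r0, r1 ; 0/11/9/1

11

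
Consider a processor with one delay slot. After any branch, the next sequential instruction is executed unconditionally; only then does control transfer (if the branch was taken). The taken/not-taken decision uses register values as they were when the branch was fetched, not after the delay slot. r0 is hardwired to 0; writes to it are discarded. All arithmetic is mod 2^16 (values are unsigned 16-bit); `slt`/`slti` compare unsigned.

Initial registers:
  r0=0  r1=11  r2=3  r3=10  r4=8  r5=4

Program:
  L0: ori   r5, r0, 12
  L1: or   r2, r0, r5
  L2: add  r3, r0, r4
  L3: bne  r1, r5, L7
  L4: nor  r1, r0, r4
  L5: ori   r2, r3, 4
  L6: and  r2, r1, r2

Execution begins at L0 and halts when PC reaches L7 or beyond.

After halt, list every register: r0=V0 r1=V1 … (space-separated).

  step pc=0: ori   r5, r0, 12  regs=(0,11,3,10,8,12)
  step pc=1: or   r2, r0, r5  regs=(0,11,12,10,8,12)
  step pc=2: add  r3, r0, r4  regs=(0,11,12,8,8,12)
  step pc=3: bne  r1, r5, L7  cond=T  regs=(0,11,12,8,8,12)
  step pc=4: nor  r1, r0, r4  regs=(0,65527,12,8,8,12)

r0=0 r1=65527 r2=12 r3=8 r4=8 r5=12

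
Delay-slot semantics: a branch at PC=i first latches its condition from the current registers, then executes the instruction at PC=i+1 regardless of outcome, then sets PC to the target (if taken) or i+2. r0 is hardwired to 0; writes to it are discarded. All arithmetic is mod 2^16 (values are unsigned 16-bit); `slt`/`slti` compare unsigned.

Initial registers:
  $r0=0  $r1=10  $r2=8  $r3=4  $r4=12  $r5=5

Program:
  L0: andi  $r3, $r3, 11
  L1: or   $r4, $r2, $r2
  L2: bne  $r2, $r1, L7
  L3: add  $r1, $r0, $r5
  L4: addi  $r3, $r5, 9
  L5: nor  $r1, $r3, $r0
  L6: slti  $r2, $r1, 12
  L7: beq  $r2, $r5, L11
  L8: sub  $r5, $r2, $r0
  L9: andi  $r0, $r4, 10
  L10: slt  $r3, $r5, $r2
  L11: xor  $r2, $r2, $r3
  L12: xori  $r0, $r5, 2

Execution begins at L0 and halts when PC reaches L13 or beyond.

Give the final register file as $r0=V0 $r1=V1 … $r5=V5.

$r0=0 $r1=5 $r2=8 $r3=0 $r4=8 $r5=8

[0] andi  $r3, $r3, 11  →  {$r0:0, $r1:10, $r2:8, $r3:0, $r4:12, $r5:5}
[1] or   $r4, $r2, $r2  →  {$r0:0, $r1:10, $r2:8, $r3:0, $r4:8, $r5:5}
[2] bne  $r2, $r1, L7  →  {$r0:0, $r1:10, $r2:8, $r3:0, $r4:8, $r5:5}  ⟨branch taken⟩
[3] add  $r1, $r0, $r5  →  {$r0:0, $r1:5, $r2:8, $r3:0, $r4:8, $r5:5}
[7] beq  $r2, $r5, L11  →  {$r0:0, $r1:5, $r2:8, $r3:0, $r4:8, $r5:5}  ⟨branch fallthrough⟩
[8] sub  $r5, $r2, $r0  →  {$r0:0, $r1:5, $r2:8, $r3:0, $r4:8, $r5:8}
[9] andi  $r0, $r4, 10  →  {$r0:0, $r1:5, $r2:8, $r3:0, $r4:8, $r5:8}
[10] slt  $r3, $r5, $r2  →  {$r0:0, $r1:5, $r2:8, $r3:0, $r4:8, $r5:8}
[11] xor  $r2, $r2, $r3  →  {$r0:0, $r1:5, $r2:8, $r3:0, $r4:8, $r5:8}
[12] xori  $r0, $r5, 2  →  {$r0:0, $r1:5, $r2:8, $r3:0, $r4:8, $r5:8}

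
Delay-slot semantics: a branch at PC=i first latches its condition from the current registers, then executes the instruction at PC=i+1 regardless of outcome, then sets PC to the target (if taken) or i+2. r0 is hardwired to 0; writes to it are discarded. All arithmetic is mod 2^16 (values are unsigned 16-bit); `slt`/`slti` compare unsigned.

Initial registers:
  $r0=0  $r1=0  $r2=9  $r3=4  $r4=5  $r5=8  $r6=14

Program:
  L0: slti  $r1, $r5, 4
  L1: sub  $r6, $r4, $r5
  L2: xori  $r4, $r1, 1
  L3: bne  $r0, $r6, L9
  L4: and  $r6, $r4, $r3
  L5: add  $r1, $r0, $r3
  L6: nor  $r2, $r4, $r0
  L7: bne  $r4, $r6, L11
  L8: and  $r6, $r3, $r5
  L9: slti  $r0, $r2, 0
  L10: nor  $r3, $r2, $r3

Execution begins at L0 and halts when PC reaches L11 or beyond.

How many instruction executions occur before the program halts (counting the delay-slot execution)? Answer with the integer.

PC=0  slti  $r1, $r5, 4      | $r0=0 $r1=0 $r2=9 $r3=4 $r4=5 $r5=8 $r6=14
PC=1  sub  $r6, $r4, $r5     | $r0=0 $r1=0 $r2=9 $r3=4 $r4=5 $r5=8 $r6=65533
PC=2  xori  $r4, $r1, 1      | $r0=0 $r1=0 $r2=9 $r3=4 $r4=1 $r5=8 $r6=65533
PC=3  bne  $r0, $r6, L9      | $r0=0 $r1=0 $r2=9 $r3=4 $r4=1 $r5=8 $r6=65533  [TAKEN]
PC=4  and  $r6, $r4, $r3     | $r0=0 $r1=0 $r2=9 $r3=4 $r4=1 $r5=8 $r6=0
PC=9  slti  $r0, $r2, 0      | $r0=0 $r1=0 $r2=9 $r3=4 $r4=1 $r5=8 $r6=0
PC=10 nor  $r3, $r2, $r3     | $r0=0 $r1=0 $r2=9 $r3=65522 $r4=1 $r5=8 $r6=0

7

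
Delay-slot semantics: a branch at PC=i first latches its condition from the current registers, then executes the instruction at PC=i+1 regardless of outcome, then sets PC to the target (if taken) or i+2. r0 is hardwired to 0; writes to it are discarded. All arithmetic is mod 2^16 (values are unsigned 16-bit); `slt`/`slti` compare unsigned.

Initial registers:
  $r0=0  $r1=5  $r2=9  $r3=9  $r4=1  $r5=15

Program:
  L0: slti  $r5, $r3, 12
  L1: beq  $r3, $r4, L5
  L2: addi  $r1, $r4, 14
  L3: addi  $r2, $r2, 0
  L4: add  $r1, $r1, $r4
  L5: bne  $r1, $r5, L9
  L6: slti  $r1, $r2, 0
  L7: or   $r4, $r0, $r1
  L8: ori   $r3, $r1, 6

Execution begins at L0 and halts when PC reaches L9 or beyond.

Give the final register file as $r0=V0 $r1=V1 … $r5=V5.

PC=0  slti  $r5, $r3, 12     | $r0=0 $r1=5 $r2=9 $r3=9 $r4=1 $r5=1
PC=1  beq  $r3, $r4, L5      | $r0=0 $r1=5 $r2=9 $r3=9 $r4=1 $r5=1  [not taken]
PC=2  addi  $r1, $r4, 14     | $r0=0 $r1=15 $r2=9 $r3=9 $r4=1 $r5=1
PC=3  addi  $r2, $r2, 0      | $r0=0 $r1=15 $r2=9 $r3=9 $r4=1 $r5=1
PC=4  add  $r1, $r1, $r4     | $r0=0 $r1=16 $r2=9 $r3=9 $r4=1 $r5=1
PC=5  bne  $r1, $r5, L9      | $r0=0 $r1=16 $r2=9 $r3=9 $r4=1 $r5=1  [TAKEN]
PC=6  slti  $r1, $r2, 0      | $r0=0 $r1=0 $r2=9 $r3=9 $r4=1 $r5=1

$r0=0 $r1=0 $r2=9 $r3=9 $r4=1 $r5=1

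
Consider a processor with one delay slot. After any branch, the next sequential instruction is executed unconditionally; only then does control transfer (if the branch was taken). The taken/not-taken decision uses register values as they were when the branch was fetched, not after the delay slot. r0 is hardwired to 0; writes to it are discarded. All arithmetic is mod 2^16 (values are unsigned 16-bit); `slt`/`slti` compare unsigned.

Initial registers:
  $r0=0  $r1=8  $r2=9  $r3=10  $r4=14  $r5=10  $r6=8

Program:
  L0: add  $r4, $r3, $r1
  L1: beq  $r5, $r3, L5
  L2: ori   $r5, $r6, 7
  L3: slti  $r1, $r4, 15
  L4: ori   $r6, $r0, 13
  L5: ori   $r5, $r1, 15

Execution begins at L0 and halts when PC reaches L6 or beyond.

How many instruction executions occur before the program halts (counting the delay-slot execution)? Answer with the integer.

4

  step pc=0: add  $r4, $r3, $r1  regs=(0,8,9,10,18,10,8)
  step pc=1: beq  $r5, $r3, L5  cond=T  regs=(0,8,9,10,18,10,8)
  step pc=2: ori   $r5, $r6, 7  regs=(0,8,9,10,18,15,8)
  step pc=5: ori   $r5, $r1, 15  regs=(0,8,9,10,18,15,8)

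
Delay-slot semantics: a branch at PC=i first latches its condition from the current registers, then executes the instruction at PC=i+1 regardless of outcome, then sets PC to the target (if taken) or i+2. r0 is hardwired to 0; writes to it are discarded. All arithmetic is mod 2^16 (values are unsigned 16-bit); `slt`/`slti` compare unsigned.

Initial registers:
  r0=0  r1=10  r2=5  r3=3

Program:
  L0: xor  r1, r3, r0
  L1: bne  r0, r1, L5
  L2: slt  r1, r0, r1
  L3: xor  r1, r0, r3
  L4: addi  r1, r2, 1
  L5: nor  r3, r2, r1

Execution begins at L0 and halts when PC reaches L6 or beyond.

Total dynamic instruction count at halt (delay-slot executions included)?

  step pc=0: xor  r1, r3, r0  regs=(0,3,5,3)
  step pc=1: bne  r0, r1, L5  cond=T  regs=(0,3,5,3)
  step pc=2: slt  r1, r0, r1  regs=(0,1,5,3)
  step pc=5: nor  r3, r2, r1  regs=(0,1,5,65530)

4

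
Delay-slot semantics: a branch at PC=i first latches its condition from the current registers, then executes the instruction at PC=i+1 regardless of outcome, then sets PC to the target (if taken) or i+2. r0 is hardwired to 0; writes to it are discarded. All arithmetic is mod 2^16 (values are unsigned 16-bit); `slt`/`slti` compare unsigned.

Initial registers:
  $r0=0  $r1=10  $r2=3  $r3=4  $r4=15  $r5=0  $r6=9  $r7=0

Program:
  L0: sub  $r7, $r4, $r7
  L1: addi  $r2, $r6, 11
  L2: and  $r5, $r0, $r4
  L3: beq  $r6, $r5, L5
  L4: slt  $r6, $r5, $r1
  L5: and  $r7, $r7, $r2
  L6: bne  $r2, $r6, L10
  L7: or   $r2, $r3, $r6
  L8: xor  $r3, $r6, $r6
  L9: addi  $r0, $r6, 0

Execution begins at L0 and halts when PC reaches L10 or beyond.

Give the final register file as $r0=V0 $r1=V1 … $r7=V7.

[0] sub  $r7, $r4, $r7  →  {$r0:0, $r1:10, $r2:3, $r3:4, $r4:15, $r5:0, $r6:9, $r7:15}
[1] addi  $r2, $r6, 11  →  {$r0:0, $r1:10, $r2:20, $r3:4, $r4:15, $r5:0, $r6:9, $r7:15}
[2] and  $r5, $r0, $r4  →  {$r0:0, $r1:10, $r2:20, $r3:4, $r4:15, $r5:0, $r6:9, $r7:15}
[3] beq  $r6, $r5, L5  →  {$r0:0, $r1:10, $r2:20, $r3:4, $r4:15, $r5:0, $r6:9, $r7:15}  ⟨branch fallthrough⟩
[4] slt  $r6, $r5, $r1  →  {$r0:0, $r1:10, $r2:20, $r3:4, $r4:15, $r5:0, $r6:1, $r7:15}
[5] and  $r7, $r7, $r2  →  {$r0:0, $r1:10, $r2:20, $r3:4, $r4:15, $r5:0, $r6:1, $r7:4}
[6] bne  $r2, $r6, L10  →  {$r0:0, $r1:10, $r2:20, $r3:4, $r4:15, $r5:0, $r6:1, $r7:4}  ⟨branch taken⟩
[7] or   $r2, $r3, $r6  →  {$r0:0, $r1:10, $r2:5, $r3:4, $r4:15, $r5:0, $r6:1, $r7:4}

$r0=0 $r1=10 $r2=5 $r3=4 $r4=15 $r5=0 $r6=1 $r7=4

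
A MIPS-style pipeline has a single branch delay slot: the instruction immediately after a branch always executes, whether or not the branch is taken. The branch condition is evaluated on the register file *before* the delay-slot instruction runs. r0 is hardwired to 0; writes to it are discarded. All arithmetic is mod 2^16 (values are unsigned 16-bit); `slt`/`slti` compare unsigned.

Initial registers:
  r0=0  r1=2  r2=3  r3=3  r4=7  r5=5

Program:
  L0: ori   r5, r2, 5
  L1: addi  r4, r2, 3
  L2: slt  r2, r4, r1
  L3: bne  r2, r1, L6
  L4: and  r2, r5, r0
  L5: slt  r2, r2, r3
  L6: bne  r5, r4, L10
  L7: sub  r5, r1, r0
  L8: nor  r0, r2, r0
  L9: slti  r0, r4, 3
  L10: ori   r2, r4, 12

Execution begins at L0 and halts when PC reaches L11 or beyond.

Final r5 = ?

2

[0] ori   r5, r2, 5  →  {r0:0, r1:2, r2:3, r3:3, r4:7, r5:7}
[1] addi  r4, r2, 3  →  {r0:0, r1:2, r2:3, r3:3, r4:6, r5:7}
[2] slt  r2, r4, r1  →  {r0:0, r1:2, r2:0, r3:3, r4:6, r5:7}
[3] bne  r2, r1, L6  →  {r0:0, r1:2, r2:0, r3:3, r4:6, r5:7}  ⟨branch taken⟩
[4] and  r2, r5, r0  →  {r0:0, r1:2, r2:0, r3:3, r4:6, r5:7}
[6] bne  r5, r4, L10  →  {r0:0, r1:2, r2:0, r3:3, r4:6, r5:7}  ⟨branch taken⟩
[7] sub  r5, r1, r0  →  {r0:0, r1:2, r2:0, r3:3, r4:6, r5:2}
[10] ori   r2, r4, 12  →  {r0:0, r1:2, r2:14, r3:3, r4:6, r5:2}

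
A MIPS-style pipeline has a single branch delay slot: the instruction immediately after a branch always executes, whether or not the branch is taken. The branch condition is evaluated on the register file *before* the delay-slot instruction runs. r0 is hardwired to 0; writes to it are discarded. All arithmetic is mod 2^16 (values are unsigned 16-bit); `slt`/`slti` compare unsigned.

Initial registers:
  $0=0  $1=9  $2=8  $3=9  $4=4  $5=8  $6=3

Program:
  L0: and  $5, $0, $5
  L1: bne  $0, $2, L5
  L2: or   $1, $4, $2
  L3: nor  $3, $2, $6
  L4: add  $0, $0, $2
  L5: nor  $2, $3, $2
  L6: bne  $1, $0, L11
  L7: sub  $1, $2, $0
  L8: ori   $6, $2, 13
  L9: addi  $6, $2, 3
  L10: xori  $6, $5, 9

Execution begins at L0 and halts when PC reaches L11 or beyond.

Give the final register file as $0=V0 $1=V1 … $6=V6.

$0=0 $1=65526 $2=65526 $3=9 $4=4 $5=0 $6=3

#0 and  $5, $0, $5 ; 0/9/8/9/4/0/3
#1 bne  $0, $2, L5 ; 0/9/8/9/4/0/3 ; →target
#2 or   $1, $4, $2 ; 0/12/8/9/4/0/3
#5 nor  $2, $3, $2 ; 0/12/65526/9/4/0/3
#6 bne  $1, $0, L11 ; 0/12/65526/9/4/0/3 ; →target
#7 sub  $1, $2, $0 ; 0/65526/65526/9/4/0/3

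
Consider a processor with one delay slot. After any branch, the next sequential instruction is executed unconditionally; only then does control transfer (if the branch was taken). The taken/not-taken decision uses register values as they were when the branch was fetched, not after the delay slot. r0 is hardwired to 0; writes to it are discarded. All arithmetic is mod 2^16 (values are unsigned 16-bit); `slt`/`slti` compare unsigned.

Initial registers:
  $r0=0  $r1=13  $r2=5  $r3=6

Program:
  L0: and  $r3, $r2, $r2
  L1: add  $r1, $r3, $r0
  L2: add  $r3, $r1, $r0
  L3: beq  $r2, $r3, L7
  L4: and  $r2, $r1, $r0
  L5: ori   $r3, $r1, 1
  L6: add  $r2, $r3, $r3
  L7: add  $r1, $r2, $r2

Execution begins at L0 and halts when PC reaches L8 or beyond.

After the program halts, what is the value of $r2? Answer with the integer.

PC=0  and  $r3, $r2, $r2     | $r0=0 $r1=13 $r2=5 $r3=5
PC=1  add  $r1, $r3, $r0     | $r0=0 $r1=5 $r2=5 $r3=5
PC=2  add  $r3, $r1, $r0     | $r0=0 $r1=5 $r2=5 $r3=5
PC=3  beq  $r2, $r3, L7      | $r0=0 $r1=5 $r2=5 $r3=5  [TAKEN]
PC=4  and  $r2, $r1, $r0     | $r0=0 $r1=5 $r2=0 $r3=5
PC=7  add  $r1, $r2, $r2     | $r0=0 $r1=0 $r2=0 $r3=5

0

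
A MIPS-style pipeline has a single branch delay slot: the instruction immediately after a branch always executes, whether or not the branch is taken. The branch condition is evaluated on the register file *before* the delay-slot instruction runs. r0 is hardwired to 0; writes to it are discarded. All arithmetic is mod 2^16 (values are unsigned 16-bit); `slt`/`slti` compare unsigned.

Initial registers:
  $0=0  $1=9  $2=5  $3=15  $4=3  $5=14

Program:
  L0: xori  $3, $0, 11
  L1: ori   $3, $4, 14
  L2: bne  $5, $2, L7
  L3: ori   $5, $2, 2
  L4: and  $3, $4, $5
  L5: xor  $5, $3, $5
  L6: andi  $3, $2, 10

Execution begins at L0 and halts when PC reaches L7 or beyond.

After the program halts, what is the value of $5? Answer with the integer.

7

#0 xori  $3, $0, 11 ; 0/9/5/11/3/14
#1 ori   $3, $4, 14 ; 0/9/5/15/3/14
#2 bne  $5, $2, L7 ; 0/9/5/15/3/14 ; →target
#3 ori   $5, $2, 2 ; 0/9/5/15/3/7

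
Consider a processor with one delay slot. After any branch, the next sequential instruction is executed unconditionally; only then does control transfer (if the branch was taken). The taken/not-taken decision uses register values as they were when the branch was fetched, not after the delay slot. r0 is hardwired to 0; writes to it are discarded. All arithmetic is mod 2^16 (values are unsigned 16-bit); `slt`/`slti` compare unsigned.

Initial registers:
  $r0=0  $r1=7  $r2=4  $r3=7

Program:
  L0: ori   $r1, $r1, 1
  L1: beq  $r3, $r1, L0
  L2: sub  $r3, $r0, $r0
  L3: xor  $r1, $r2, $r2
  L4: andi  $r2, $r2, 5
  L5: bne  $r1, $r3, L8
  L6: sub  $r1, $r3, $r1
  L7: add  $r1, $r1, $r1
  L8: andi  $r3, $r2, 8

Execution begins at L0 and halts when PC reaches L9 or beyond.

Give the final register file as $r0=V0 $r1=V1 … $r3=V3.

$r0=0 $r1=0 $r2=4 $r3=0

#0 ori   $r1, $r1, 1 ; 0/7/4/7
#1 beq  $r3, $r1, L0 ; 0/7/4/7 ; →target
#2 sub  $r3, $r0, $r0 ; 0/7/4/0
#0 ori   $r1, $r1, 1 ; 0/7/4/0
#1 beq  $r3, $r1, L0 ; 0/7/4/0 ; →fallthru
#2 sub  $r3, $r0, $r0 ; 0/7/4/0
#3 xor  $r1, $r2, $r2 ; 0/0/4/0
#4 andi  $r2, $r2, 5 ; 0/0/4/0
#5 bne  $r1, $r3, L8 ; 0/0/4/0 ; →fallthru
#6 sub  $r1, $r3, $r1 ; 0/0/4/0
#7 add  $r1, $r1, $r1 ; 0/0/4/0
#8 andi  $r3, $r2, 8 ; 0/0/4/0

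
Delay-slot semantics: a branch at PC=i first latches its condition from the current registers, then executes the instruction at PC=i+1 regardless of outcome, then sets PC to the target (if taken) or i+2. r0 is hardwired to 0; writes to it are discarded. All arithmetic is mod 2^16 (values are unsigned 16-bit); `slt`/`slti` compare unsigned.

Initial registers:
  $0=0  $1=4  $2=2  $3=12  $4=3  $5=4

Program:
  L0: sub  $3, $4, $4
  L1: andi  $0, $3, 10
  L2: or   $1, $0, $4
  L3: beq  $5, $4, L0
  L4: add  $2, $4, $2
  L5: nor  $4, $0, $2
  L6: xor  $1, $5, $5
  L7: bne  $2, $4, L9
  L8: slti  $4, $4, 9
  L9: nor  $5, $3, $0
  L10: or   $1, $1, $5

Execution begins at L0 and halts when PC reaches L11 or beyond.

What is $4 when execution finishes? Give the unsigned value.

#0 sub  $3, $4, $4 ; 0/4/2/0/3/4
#1 andi  $0, $3, 10 ; 0/4/2/0/3/4
#2 or   $1, $0, $4 ; 0/3/2/0/3/4
#3 beq  $5, $4, L0 ; 0/3/2/0/3/4 ; →fallthru
#4 add  $2, $4, $2 ; 0/3/5/0/3/4
#5 nor  $4, $0, $2 ; 0/3/5/0/65530/4
#6 xor  $1, $5, $5 ; 0/0/5/0/65530/4
#7 bne  $2, $4, L9 ; 0/0/5/0/65530/4 ; →target
#8 slti  $4, $4, 9 ; 0/0/5/0/0/4
#9 nor  $5, $3, $0 ; 0/0/5/0/0/65535
#10 or   $1, $1, $5 ; 0/65535/5/0/0/65535

0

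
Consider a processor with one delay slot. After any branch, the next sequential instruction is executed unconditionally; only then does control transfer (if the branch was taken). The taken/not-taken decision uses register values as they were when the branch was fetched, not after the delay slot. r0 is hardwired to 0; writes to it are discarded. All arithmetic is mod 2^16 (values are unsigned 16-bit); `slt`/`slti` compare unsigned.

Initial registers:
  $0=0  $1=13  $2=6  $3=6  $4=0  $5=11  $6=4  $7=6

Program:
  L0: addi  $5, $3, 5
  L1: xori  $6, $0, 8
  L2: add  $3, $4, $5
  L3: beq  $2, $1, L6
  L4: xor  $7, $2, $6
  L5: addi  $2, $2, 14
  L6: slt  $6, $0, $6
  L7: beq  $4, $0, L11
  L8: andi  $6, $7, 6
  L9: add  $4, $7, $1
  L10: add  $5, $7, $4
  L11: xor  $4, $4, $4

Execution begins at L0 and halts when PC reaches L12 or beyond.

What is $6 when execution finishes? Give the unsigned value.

6

PC=0  addi  $5, $3, 5        | $0=0 $1=13 $2=6 $3=6 $4=0 $5=11 $6=4 $7=6
PC=1  xori  $6, $0, 8        | $0=0 $1=13 $2=6 $3=6 $4=0 $5=11 $6=8 $7=6
PC=2  add  $3, $4, $5        | $0=0 $1=13 $2=6 $3=11 $4=0 $5=11 $6=8 $7=6
PC=3  beq  $2, $1, L6        | $0=0 $1=13 $2=6 $3=11 $4=0 $5=11 $6=8 $7=6  [not taken]
PC=4  xor  $7, $2, $6        | $0=0 $1=13 $2=6 $3=11 $4=0 $5=11 $6=8 $7=14
PC=5  addi  $2, $2, 14       | $0=0 $1=13 $2=20 $3=11 $4=0 $5=11 $6=8 $7=14
PC=6  slt  $6, $0, $6        | $0=0 $1=13 $2=20 $3=11 $4=0 $5=11 $6=1 $7=14
PC=7  beq  $4, $0, L11       | $0=0 $1=13 $2=20 $3=11 $4=0 $5=11 $6=1 $7=14  [TAKEN]
PC=8  andi  $6, $7, 6        | $0=0 $1=13 $2=20 $3=11 $4=0 $5=11 $6=6 $7=14
PC=11 xor  $4, $4, $4        | $0=0 $1=13 $2=20 $3=11 $4=0 $5=11 $6=6 $7=14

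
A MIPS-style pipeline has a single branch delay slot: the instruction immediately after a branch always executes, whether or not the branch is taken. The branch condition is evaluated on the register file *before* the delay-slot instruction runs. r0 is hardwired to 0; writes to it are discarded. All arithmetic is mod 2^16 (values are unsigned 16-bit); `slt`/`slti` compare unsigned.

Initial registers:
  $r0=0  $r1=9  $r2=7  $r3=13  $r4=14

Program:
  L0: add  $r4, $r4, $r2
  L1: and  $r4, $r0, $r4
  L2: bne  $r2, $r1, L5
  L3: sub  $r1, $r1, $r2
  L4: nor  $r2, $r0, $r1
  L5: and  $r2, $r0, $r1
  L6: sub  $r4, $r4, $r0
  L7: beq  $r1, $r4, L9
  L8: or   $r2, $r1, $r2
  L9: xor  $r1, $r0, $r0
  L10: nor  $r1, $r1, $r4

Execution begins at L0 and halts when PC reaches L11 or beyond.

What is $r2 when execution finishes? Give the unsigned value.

2

PC=0  add  $r4, $r4, $r2     | $r0=0 $r1=9 $r2=7 $r3=13 $r4=21
PC=1  and  $r4, $r0, $r4     | $r0=0 $r1=9 $r2=7 $r3=13 $r4=0
PC=2  bne  $r2, $r1, L5      | $r0=0 $r1=9 $r2=7 $r3=13 $r4=0  [TAKEN]
PC=3  sub  $r1, $r1, $r2     | $r0=0 $r1=2 $r2=7 $r3=13 $r4=0
PC=5  and  $r2, $r0, $r1     | $r0=0 $r1=2 $r2=0 $r3=13 $r4=0
PC=6  sub  $r4, $r4, $r0     | $r0=0 $r1=2 $r2=0 $r3=13 $r4=0
PC=7  beq  $r1, $r4, L9      | $r0=0 $r1=2 $r2=0 $r3=13 $r4=0  [not taken]
PC=8  or   $r2, $r1, $r2     | $r0=0 $r1=2 $r2=2 $r3=13 $r4=0
PC=9  xor  $r1, $r0, $r0     | $r0=0 $r1=0 $r2=2 $r3=13 $r4=0
PC=10 nor  $r1, $r1, $r4     | $r0=0 $r1=65535 $r2=2 $r3=13 $r4=0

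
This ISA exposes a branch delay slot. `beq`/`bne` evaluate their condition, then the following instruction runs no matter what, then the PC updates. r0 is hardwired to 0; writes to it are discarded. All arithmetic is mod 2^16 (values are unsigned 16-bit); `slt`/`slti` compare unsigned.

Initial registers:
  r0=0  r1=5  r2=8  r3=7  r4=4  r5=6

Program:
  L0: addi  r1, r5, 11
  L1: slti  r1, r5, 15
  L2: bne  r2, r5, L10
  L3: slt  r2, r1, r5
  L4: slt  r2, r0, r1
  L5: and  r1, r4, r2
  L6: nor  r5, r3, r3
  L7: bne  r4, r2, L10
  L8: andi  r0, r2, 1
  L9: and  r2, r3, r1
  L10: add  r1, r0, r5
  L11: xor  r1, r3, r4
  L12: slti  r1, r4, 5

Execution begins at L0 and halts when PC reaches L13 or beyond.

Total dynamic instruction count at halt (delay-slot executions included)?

#0 addi  r1, r5, 11 ; 0/17/8/7/4/6
#1 slti  r1, r5, 15 ; 0/1/8/7/4/6
#2 bne  r2, r5, L10 ; 0/1/8/7/4/6 ; →target
#3 slt  r2, r1, r5 ; 0/1/1/7/4/6
#10 add  r1, r0, r5 ; 0/6/1/7/4/6
#11 xor  r1, r3, r4 ; 0/3/1/7/4/6
#12 slti  r1, r4, 5 ; 0/1/1/7/4/6

7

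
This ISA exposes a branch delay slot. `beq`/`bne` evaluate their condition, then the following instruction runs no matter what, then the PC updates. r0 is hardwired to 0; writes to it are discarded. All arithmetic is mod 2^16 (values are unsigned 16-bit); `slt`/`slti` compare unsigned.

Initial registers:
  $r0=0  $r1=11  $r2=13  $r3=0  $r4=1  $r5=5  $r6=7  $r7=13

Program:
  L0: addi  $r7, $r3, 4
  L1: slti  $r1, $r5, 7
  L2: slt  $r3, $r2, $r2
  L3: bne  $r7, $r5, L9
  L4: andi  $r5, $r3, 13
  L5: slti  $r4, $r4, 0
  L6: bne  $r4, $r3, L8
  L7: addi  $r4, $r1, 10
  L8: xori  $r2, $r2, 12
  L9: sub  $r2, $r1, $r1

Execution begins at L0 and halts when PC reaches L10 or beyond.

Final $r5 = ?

#0 addi  $r7, $r3, 4 ; 0/11/13/0/1/5/7/4
#1 slti  $r1, $r5, 7 ; 0/1/13/0/1/5/7/4
#2 slt  $r3, $r2, $r2 ; 0/1/13/0/1/5/7/4
#3 bne  $r7, $r5, L9 ; 0/1/13/0/1/5/7/4 ; →target
#4 andi  $r5, $r3, 13 ; 0/1/13/0/1/0/7/4
#9 sub  $r2, $r1, $r1 ; 0/1/0/0/1/0/7/4

0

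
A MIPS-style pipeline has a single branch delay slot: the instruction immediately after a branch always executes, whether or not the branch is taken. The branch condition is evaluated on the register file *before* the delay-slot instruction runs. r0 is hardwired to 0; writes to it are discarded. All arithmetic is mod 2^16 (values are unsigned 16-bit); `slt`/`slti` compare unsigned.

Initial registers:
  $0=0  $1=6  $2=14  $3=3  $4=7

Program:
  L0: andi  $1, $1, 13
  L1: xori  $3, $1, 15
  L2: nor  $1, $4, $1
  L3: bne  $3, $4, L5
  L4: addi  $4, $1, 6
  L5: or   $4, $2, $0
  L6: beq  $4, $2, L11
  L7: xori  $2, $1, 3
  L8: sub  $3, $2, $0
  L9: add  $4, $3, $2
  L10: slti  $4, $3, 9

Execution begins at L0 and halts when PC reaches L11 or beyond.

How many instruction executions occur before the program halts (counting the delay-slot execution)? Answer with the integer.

8

PC=0  andi  $1, $1, 13       | $0=0 $1=4 $2=14 $3=3 $4=7
PC=1  xori  $3, $1, 15       | $0=0 $1=4 $2=14 $3=11 $4=7
PC=2  nor  $1, $4, $1        | $0=0 $1=65528 $2=14 $3=11 $4=7
PC=3  bne  $3, $4, L5        | $0=0 $1=65528 $2=14 $3=11 $4=7  [TAKEN]
PC=4  addi  $4, $1, 6        | $0=0 $1=65528 $2=14 $3=11 $4=65534
PC=5  or   $4, $2, $0        | $0=0 $1=65528 $2=14 $3=11 $4=14
PC=6  beq  $4, $2, L11       | $0=0 $1=65528 $2=14 $3=11 $4=14  [TAKEN]
PC=7  xori  $2, $1, 3        | $0=0 $1=65528 $2=65531 $3=11 $4=14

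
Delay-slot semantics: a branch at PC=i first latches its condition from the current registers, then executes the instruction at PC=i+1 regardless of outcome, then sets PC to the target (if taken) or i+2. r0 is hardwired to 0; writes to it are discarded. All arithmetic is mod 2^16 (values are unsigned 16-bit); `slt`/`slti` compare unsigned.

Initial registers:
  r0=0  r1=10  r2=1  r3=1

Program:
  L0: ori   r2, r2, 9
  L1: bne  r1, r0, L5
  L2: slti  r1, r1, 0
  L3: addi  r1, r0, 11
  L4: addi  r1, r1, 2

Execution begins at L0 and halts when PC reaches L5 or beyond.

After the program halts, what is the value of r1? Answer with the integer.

0

[0] ori   r2, r2, 9  →  {r0:0, r1:10, r2:9, r3:1}
[1] bne  r1, r0, L5  →  {r0:0, r1:10, r2:9, r3:1}  ⟨branch taken⟩
[2] slti  r1, r1, 0  →  {r0:0, r1:0, r2:9, r3:1}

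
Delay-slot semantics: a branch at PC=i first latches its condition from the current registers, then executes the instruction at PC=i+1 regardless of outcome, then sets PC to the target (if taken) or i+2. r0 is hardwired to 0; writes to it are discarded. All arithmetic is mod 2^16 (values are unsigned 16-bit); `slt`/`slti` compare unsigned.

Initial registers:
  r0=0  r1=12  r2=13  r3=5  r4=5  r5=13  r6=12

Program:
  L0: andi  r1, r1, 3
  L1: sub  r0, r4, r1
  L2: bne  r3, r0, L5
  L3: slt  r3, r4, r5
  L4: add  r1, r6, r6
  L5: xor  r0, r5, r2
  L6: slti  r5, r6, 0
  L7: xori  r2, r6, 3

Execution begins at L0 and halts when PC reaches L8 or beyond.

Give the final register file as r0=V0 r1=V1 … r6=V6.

r0=0 r1=0 r2=15 r3=1 r4=5 r5=0 r6=12

  step pc=0: andi  r1, r1, 3  regs=(0,0,13,5,5,13,12)
  step pc=1: sub  r0, r4, r1  regs=(0,0,13,5,5,13,12)
  step pc=2: bne  r3, r0, L5  cond=T  regs=(0,0,13,5,5,13,12)
  step pc=3: slt  r3, r4, r5  regs=(0,0,13,1,5,13,12)
  step pc=5: xor  r0, r5, r2  regs=(0,0,13,1,5,13,12)
  step pc=6: slti  r5, r6, 0  regs=(0,0,13,1,5,0,12)
  step pc=7: xori  r2, r6, 3  regs=(0,0,15,1,5,0,12)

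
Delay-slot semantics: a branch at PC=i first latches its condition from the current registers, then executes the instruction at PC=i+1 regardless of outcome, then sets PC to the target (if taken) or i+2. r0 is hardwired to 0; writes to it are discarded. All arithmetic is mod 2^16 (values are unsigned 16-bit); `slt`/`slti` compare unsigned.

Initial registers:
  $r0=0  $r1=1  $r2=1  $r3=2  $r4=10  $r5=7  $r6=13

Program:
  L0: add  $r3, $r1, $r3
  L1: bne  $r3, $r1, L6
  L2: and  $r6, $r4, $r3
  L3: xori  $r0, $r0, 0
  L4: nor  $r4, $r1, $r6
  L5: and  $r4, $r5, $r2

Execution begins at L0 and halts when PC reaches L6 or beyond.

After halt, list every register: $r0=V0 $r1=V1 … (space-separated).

$r0=0 $r1=1 $r2=1 $r3=3 $r4=10 $r5=7 $r6=2

PC=0  add  $r3, $r1, $r3     | $r0=0 $r1=1 $r2=1 $r3=3 $r4=10 $r5=7 $r6=13
PC=1  bne  $r3, $r1, L6      | $r0=0 $r1=1 $r2=1 $r3=3 $r4=10 $r5=7 $r6=13  [TAKEN]
PC=2  and  $r6, $r4, $r3     | $r0=0 $r1=1 $r2=1 $r3=3 $r4=10 $r5=7 $r6=2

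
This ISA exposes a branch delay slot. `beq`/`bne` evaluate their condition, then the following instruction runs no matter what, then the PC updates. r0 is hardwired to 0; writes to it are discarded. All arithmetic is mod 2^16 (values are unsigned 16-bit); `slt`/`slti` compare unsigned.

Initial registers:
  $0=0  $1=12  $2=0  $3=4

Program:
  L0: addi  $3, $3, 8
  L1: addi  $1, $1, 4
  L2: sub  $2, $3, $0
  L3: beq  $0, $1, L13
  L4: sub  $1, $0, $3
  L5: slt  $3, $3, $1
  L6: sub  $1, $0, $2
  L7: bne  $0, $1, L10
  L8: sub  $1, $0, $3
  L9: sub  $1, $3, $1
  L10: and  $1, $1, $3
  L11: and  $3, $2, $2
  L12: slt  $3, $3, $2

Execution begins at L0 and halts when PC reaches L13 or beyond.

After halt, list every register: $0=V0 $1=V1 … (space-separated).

[0] addi  $3, $3, 8  →  {$0:0, $1:12, $2:0, $3:12}
[1] addi  $1, $1, 4  →  {$0:0, $1:16, $2:0, $3:12}
[2] sub  $2, $3, $0  →  {$0:0, $1:16, $2:12, $3:12}
[3] beq  $0, $1, L13  →  {$0:0, $1:16, $2:12, $3:12}  ⟨branch fallthrough⟩
[4] sub  $1, $0, $3  →  {$0:0, $1:65524, $2:12, $3:12}
[5] slt  $3, $3, $1  →  {$0:0, $1:65524, $2:12, $3:1}
[6] sub  $1, $0, $2  →  {$0:0, $1:65524, $2:12, $3:1}
[7] bne  $0, $1, L10  →  {$0:0, $1:65524, $2:12, $3:1}  ⟨branch taken⟩
[8] sub  $1, $0, $3  →  {$0:0, $1:65535, $2:12, $3:1}
[10] and  $1, $1, $3  →  {$0:0, $1:1, $2:12, $3:1}
[11] and  $3, $2, $2  →  {$0:0, $1:1, $2:12, $3:12}
[12] slt  $3, $3, $2  →  {$0:0, $1:1, $2:12, $3:0}

$0=0 $1=1 $2=12 $3=0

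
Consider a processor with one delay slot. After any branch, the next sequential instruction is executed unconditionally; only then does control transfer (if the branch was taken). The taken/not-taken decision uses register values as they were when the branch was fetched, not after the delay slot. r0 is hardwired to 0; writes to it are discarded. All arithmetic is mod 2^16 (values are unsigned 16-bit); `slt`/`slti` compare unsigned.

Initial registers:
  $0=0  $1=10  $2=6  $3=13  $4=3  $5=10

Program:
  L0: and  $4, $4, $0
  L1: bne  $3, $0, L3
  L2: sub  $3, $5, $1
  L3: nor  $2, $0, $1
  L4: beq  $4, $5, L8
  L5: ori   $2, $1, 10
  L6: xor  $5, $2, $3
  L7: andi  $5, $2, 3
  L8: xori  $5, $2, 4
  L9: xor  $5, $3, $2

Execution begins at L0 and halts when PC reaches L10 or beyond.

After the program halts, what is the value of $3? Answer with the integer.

  step pc=0: and  $4, $4, $0  regs=(0,10,6,13,0,10)
  step pc=1: bne  $3, $0, L3  cond=T  regs=(0,10,6,13,0,10)
  step pc=2: sub  $3, $5, $1  regs=(0,10,6,0,0,10)
  step pc=3: nor  $2, $0, $1  regs=(0,10,65525,0,0,10)
  step pc=4: beq  $4, $5, L8  cond=F  regs=(0,10,65525,0,0,10)
  step pc=5: ori   $2, $1, 10  regs=(0,10,10,0,0,10)
  step pc=6: xor  $5, $2, $3  regs=(0,10,10,0,0,10)
  step pc=7: andi  $5, $2, 3  regs=(0,10,10,0,0,2)
  step pc=8: xori  $5, $2, 4  regs=(0,10,10,0,0,14)
  step pc=9: xor  $5, $3, $2  regs=(0,10,10,0,0,10)

0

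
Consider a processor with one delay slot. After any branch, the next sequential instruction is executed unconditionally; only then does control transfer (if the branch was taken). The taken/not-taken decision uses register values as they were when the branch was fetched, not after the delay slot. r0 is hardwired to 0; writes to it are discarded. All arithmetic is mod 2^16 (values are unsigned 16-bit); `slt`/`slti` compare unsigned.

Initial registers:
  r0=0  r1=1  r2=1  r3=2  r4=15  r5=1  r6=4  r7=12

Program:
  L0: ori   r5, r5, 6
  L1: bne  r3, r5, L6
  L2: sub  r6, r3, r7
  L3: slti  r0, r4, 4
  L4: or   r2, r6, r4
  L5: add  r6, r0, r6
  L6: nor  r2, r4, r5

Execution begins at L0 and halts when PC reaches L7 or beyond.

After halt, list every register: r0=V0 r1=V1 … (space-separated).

r0=0 r1=1 r2=65520 r3=2 r4=15 r5=7 r6=65526 r7=12

PC=0  ori   r5, r5, 6        | r0=0 r1=1 r2=1 r3=2 r4=15 r5=7 r6=4 r7=12
PC=1  bne  r3, r5, L6        | r0=0 r1=1 r2=1 r3=2 r4=15 r5=7 r6=4 r7=12  [TAKEN]
PC=2  sub  r6, r3, r7        | r0=0 r1=1 r2=1 r3=2 r4=15 r5=7 r6=65526 r7=12
PC=6  nor  r2, r4, r5        | r0=0 r1=1 r2=65520 r3=2 r4=15 r5=7 r6=65526 r7=12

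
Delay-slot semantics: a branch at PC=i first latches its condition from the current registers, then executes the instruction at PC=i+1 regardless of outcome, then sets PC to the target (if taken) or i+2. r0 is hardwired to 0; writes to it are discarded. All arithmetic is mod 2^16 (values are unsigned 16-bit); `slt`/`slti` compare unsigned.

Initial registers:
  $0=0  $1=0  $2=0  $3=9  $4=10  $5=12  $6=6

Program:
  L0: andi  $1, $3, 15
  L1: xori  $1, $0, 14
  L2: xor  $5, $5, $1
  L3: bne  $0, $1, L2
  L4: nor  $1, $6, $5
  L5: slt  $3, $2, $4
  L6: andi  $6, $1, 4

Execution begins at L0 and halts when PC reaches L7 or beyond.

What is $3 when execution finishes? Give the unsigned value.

1

#0 andi  $1, $3, 15 ; 0/9/0/9/10/12/6
#1 xori  $1, $0, 14 ; 0/14/0/9/10/12/6
#2 xor  $5, $5, $1 ; 0/14/0/9/10/2/6
#3 bne  $0, $1, L2 ; 0/14/0/9/10/2/6 ; →target
#4 nor  $1, $6, $5 ; 0/65529/0/9/10/2/6
#2 xor  $5, $5, $1 ; 0/65529/0/9/10/65531/6
#3 bne  $0, $1, L2 ; 0/65529/0/9/10/65531/6 ; →target
#4 nor  $1, $6, $5 ; 0/0/0/9/10/65531/6
#2 xor  $5, $5, $1 ; 0/0/0/9/10/65531/6
#3 bne  $0, $1, L2 ; 0/0/0/9/10/65531/6 ; →fallthru
#4 nor  $1, $6, $5 ; 0/0/0/9/10/65531/6
#5 slt  $3, $2, $4 ; 0/0/0/1/10/65531/6
#6 andi  $6, $1, 4 ; 0/0/0/1/10/65531/0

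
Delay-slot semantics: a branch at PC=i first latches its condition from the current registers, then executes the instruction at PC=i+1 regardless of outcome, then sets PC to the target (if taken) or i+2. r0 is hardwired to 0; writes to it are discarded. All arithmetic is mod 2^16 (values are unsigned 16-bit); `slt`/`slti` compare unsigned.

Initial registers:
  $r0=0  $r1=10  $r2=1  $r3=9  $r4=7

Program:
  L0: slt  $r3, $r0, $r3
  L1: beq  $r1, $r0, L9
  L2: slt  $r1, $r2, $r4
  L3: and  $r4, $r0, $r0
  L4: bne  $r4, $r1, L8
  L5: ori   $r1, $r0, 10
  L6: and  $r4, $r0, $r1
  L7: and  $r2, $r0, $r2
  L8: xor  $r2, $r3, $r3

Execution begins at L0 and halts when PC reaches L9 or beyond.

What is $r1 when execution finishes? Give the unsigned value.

10

#0 slt  $r3, $r0, $r3 ; 0/10/1/1/7
#1 beq  $r1, $r0, L9 ; 0/10/1/1/7 ; →fallthru
#2 slt  $r1, $r2, $r4 ; 0/1/1/1/7
#3 and  $r4, $r0, $r0 ; 0/1/1/1/0
#4 bne  $r4, $r1, L8 ; 0/1/1/1/0 ; →target
#5 ori   $r1, $r0, 10 ; 0/10/1/1/0
#8 xor  $r2, $r3, $r3 ; 0/10/0/1/0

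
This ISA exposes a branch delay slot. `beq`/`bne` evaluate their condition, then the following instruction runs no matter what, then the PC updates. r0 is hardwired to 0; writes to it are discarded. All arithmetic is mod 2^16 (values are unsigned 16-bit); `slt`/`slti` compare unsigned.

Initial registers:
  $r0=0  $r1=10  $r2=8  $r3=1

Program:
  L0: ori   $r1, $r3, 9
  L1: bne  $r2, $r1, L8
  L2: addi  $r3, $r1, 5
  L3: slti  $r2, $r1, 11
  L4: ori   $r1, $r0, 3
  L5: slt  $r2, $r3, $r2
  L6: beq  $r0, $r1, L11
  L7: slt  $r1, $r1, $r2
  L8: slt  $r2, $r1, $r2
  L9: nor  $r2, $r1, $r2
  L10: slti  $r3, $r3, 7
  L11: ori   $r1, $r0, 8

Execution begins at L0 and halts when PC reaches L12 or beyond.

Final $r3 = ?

0

#0 ori   $r1, $r3, 9 ; 0/9/8/1
#1 bne  $r2, $r1, L8 ; 0/9/8/1 ; →target
#2 addi  $r3, $r1, 5 ; 0/9/8/14
#8 slt  $r2, $r1, $r2 ; 0/9/0/14
#9 nor  $r2, $r1, $r2 ; 0/9/65526/14
#10 slti  $r3, $r3, 7 ; 0/9/65526/0
#11 ori   $r1, $r0, 8 ; 0/8/65526/0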